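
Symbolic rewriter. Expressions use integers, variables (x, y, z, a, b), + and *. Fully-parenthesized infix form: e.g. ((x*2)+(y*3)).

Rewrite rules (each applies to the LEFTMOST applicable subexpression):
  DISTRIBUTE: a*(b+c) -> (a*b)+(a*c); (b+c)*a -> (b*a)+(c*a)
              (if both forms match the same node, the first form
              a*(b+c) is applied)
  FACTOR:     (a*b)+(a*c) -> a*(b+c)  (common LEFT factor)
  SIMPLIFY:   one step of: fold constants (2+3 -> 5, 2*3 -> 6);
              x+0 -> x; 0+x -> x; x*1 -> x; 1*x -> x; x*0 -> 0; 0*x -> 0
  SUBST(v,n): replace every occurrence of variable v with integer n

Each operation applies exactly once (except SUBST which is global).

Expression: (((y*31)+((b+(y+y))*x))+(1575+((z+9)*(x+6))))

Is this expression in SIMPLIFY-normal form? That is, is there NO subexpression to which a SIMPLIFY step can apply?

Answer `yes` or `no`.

Answer: yes

Derivation:
Expression: (((y*31)+((b+(y+y))*x))+(1575+((z+9)*(x+6))))
Scanning for simplifiable subexpressions (pre-order)...
  at root: (((y*31)+((b+(y+y))*x))+(1575+((z+9)*(x+6)))) (not simplifiable)
  at L: ((y*31)+((b+(y+y))*x)) (not simplifiable)
  at LL: (y*31) (not simplifiable)
  at LR: ((b+(y+y))*x) (not simplifiable)
  at LRL: (b+(y+y)) (not simplifiable)
  at LRLR: (y+y) (not simplifiable)
  at R: (1575+((z+9)*(x+6))) (not simplifiable)
  at RR: ((z+9)*(x+6)) (not simplifiable)
  at RRL: (z+9) (not simplifiable)
  at RRR: (x+6) (not simplifiable)
Result: no simplifiable subexpression found -> normal form.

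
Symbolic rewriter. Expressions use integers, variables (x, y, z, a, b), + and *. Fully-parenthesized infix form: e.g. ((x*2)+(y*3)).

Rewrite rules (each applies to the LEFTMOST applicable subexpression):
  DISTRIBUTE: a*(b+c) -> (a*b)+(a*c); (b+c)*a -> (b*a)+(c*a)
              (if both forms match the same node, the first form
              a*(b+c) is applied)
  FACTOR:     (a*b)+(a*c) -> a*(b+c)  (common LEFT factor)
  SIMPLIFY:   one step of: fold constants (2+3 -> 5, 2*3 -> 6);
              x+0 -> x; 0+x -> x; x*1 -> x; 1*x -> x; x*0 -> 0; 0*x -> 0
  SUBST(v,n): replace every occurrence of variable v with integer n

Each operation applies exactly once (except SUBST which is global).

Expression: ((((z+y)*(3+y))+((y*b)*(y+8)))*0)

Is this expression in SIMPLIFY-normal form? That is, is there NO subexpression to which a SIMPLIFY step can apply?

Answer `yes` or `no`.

Answer: no

Derivation:
Expression: ((((z+y)*(3+y))+((y*b)*(y+8)))*0)
Scanning for simplifiable subexpressions (pre-order)...
  at root: ((((z+y)*(3+y))+((y*b)*(y+8)))*0) (SIMPLIFIABLE)
  at L: (((z+y)*(3+y))+((y*b)*(y+8))) (not simplifiable)
  at LL: ((z+y)*(3+y)) (not simplifiable)
  at LLL: (z+y) (not simplifiable)
  at LLR: (3+y) (not simplifiable)
  at LR: ((y*b)*(y+8)) (not simplifiable)
  at LRL: (y*b) (not simplifiable)
  at LRR: (y+8) (not simplifiable)
Found simplifiable subexpr at path root: ((((z+y)*(3+y))+((y*b)*(y+8)))*0)
One SIMPLIFY step would give: 0
-> NOT in normal form.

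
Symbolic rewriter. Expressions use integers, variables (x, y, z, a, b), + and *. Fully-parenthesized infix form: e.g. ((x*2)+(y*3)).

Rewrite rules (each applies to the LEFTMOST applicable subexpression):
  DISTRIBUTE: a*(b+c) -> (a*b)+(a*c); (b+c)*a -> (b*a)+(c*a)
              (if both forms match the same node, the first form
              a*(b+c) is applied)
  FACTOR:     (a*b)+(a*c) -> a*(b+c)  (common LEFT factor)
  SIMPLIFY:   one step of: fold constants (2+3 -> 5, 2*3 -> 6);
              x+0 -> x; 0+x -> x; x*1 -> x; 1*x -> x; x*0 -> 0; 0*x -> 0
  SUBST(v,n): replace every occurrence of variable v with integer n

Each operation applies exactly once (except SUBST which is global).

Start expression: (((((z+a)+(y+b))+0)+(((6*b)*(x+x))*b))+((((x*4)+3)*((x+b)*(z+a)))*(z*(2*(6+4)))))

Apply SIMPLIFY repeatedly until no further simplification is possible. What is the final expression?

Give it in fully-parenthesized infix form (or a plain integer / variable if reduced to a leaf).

Answer: ((((z+a)+(y+b))+(((6*b)*(x+x))*b))+((((x*4)+3)*((x+b)*(z+a)))*(z*20)))

Derivation:
Start: (((((z+a)+(y+b))+0)+(((6*b)*(x+x))*b))+((((x*4)+3)*((x+b)*(z+a)))*(z*(2*(6+4)))))
Step 1: at LL: (((z+a)+(y+b))+0) -> ((z+a)+(y+b)); overall: (((((z+a)+(y+b))+0)+(((6*b)*(x+x))*b))+((((x*4)+3)*((x+b)*(z+a)))*(z*(2*(6+4))))) -> ((((z+a)+(y+b))+(((6*b)*(x+x))*b))+((((x*4)+3)*((x+b)*(z+a)))*(z*(2*(6+4)))))
Step 2: at RRRR: (6+4) -> 10; overall: ((((z+a)+(y+b))+(((6*b)*(x+x))*b))+((((x*4)+3)*((x+b)*(z+a)))*(z*(2*(6+4))))) -> ((((z+a)+(y+b))+(((6*b)*(x+x))*b))+((((x*4)+3)*((x+b)*(z+a)))*(z*(2*10))))
Step 3: at RRR: (2*10) -> 20; overall: ((((z+a)+(y+b))+(((6*b)*(x+x))*b))+((((x*4)+3)*((x+b)*(z+a)))*(z*(2*10)))) -> ((((z+a)+(y+b))+(((6*b)*(x+x))*b))+((((x*4)+3)*((x+b)*(z+a)))*(z*20)))
Fixed point: ((((z+a)+(y+b))+(((6*b)*(x+x))*b))+((((x*4)+3)*((x+b)*(z+a)))*(z*20)))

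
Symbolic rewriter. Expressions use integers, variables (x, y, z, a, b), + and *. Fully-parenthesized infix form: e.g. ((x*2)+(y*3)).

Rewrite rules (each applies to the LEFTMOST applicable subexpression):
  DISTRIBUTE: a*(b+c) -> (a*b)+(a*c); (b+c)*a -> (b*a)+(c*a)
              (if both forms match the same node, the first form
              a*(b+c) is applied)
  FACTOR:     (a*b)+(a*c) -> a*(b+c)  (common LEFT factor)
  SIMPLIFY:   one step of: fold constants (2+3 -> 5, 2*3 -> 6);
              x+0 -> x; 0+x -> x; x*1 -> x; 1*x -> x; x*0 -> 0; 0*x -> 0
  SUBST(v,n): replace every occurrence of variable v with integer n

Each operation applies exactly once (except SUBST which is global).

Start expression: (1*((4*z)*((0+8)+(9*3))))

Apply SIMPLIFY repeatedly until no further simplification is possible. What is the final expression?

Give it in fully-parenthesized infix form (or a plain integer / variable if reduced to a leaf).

Start: (1*((4*z)*((0+8)+(9*3))))
Step 1: at root: (1*((4*z)*((0+8)+(9*3)))) -> ((4*z)*((0+8)+(9*3))); overall: (1*((4*z)*((0+8)+(9*3)))) -> ((4*z)*((0+8)+(9*3)))
Step 2: at RL: (0+8) -> 8; overall: ((4*z)*((0+8)+(9*3))) -> ((4*z)*(8+(9*3)))
Step 3: at RR: (9*3) -> 27; overall: ((4*z)*(8+(9*3))) -> ((4*z)*(8+27))
Step 4: at R: (8+27) -> 35; overall: ((4*z)*(8+27)) -> ((4*z)*35)
Fixed point: ((4*z)*35)

Answer: ((4*z)*35)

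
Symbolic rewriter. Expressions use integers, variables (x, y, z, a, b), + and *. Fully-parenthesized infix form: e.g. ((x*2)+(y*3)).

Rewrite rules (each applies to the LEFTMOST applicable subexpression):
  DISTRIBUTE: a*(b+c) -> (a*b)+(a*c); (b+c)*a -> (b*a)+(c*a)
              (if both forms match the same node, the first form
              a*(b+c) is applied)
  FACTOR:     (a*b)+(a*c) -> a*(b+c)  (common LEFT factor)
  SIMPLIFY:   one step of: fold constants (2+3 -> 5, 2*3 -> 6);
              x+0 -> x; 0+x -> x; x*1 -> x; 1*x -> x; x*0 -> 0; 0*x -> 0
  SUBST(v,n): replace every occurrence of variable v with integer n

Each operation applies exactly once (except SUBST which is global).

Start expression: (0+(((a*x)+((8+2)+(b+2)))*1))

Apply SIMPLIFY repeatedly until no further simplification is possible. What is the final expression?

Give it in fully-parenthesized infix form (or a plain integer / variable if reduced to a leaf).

Answer: ((a*x)+(10+(b+2)))

Derivation:
Start: (0+(((a*x)+((8+2)+(b+2)))*1))
Step 1: at root: (0+(((a*x)+((8+2)+(b+2)))*1)) -> (((a*x)+((8+2)+(b+2)))*1); overall: (0+(((a*x)+((8+2)+(b+2)))*1)) -> (((a*x)+((8+2)+(b+2)))*1)
Step 2: at root: (((a*x)+((8+2)+(b+2)))*1) -> ((a*x)+((8+2)+(b+2))); overall: (((a*x)+((8+2)+(b+2)))*1) -> ((a*x)+((8+2)+(b+2)))
Step 3: at RL: (8+2) -> 10; overall: ((a*x)+((8+2)+(b+2))) -> ((a*x)+(10+(b+2)))
Fixed point: ((a*x)+(10+(b+2)))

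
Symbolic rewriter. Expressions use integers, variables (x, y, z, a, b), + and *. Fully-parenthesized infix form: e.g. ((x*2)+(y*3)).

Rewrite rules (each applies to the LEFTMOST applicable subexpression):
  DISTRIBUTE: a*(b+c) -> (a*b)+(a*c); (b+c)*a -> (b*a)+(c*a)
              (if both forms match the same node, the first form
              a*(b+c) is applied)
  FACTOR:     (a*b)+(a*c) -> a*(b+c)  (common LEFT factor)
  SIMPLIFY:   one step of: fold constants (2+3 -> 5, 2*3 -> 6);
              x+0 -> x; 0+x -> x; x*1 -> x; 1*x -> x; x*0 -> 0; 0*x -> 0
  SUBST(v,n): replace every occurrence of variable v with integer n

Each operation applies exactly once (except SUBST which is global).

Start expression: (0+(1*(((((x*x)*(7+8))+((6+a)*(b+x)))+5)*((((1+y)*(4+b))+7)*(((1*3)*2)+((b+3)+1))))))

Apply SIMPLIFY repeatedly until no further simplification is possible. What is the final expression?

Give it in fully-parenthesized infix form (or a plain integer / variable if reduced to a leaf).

Answer: (((((x*x)*15)+((6+a)*(b+x)))+5)*((((1+y)*(4+b))+7)*(6+((b+3)+1))))

Derivation:
Start: (0+(1*(((((x*x)*(7+8))+((6+a)*(b+x)))+5)*((((1+y)*(4+b))+7)*(((1*3)*2)+((b+3)+1))))))
Step 1: at root: (0+(1*(((((x*x)*(7+8))+((6+a)*(b+x)))+5)*((((1+y)*(4+b))+7)*(((1*3)*2)+((b+3)+1)))))) -> (1*(((((x*x)*(7+8))+((6+a)*(b+x)))+5)*((((1+y)*(4+b))+7)*(((1*3)*2)+((b+3)+1))))); overall: (0+(1*(((((x*x)*(7+8))+((6+a)*(b+x)))+5)*((((1+y)*(4+b))+7)*(((1*3)*2)+((b+3)+1)))))) -> (1*(((((x*x)*(7+8))+((6+a)*(b+x)))+5)*((((1+y)*(4+b))+7)*(((1*3)*2)+((b+3)+1)))))
Step 2: at root: (1*(((((x*x)*(7+8))+((6+a)*(b+x)))+5)*((((1+y)*(4+b))+7)*(((1*3)*2)+((b+3)+1))))) -> (((((x*x)*(7+8))+((6+a)*(b+x)))+5)*((((1+y)*(4+b))+7)*(((1*3)*2)+((b+3)+1)))); overall: (1*(((((x*x)*(7+8))+((6+a)*(b+x)))+5)*((((1+y)*(4+b))+7)*(((1*3)*2)+((b+3)+1))))) -> (((((x*x)*(7+8))+((6+a)*(b+x)))+5)*((((1+y)*(4+b))+7)*(((1*3)*2)+((b+3)+1))))
Step 3: at LLLR: (7+8) -> 15; overall: (((((x*x)*(7+8))+((6+a)*(b+x)))+5)*((((1+y)*(4+b))+7)*(((1*3)*2)+((b+3)+1)))) -> (((((x*x)*15)+((6+a)*(b+x)))+5)*((((1+y)*(4+b))+7)*(((1*3)*2)+((b+3)+1))))
Step 4: at RRLL: (1*3) -> 3; overall: (((((x*x)*15)+((6+a)*(b+x)))+5)*((((1+y)*(4+b))+7)*(((1*3)*2)+((b+3)+1)))) -> (((((x*x)*15)+((6+a)*(b+x)))+5)*((((1+y)*(4+b))+7)*((3*2)+((b+3)+1))))
Step 5: at RRL: (3*2) -> 6; overall: (((((x*x)*15)+((6+a)*(b+x)))+5)*((((1+y)*(4+b))+7)*((3*2)+((b+3)+1)))) -> (((((x*x)*15)+((6+a)*(b+x)))+5)*((((1+y)*(4+b))+7)*(6+((b+3)+1))))
Fixed point: (((((x*x)*15)+((6+a)*(b+x)))+5)*((((1+y)*(4+b))+7)*(6+((b+3)+1))))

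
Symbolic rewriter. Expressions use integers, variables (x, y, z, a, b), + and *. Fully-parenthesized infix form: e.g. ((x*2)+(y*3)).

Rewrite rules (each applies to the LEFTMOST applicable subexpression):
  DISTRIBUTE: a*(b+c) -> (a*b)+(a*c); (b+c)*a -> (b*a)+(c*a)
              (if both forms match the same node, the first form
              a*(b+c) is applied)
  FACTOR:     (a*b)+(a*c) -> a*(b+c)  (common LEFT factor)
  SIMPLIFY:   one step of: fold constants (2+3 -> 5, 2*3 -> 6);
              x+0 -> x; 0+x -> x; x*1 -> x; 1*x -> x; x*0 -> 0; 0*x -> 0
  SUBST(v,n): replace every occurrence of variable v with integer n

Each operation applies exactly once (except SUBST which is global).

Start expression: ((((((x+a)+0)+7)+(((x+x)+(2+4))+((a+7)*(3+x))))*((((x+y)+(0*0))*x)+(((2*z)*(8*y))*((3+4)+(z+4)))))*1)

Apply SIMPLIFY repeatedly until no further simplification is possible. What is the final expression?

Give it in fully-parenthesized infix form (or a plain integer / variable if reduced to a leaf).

Answer: ((((x+a)+7)+(((x+x)+6)+((a+7)*(3+x))))*(((x+y)*x)+(((2*z)*(8*y))*(7+(z+4)))))

Derivation:
Start: ((((((x+a)+0)+7)+(((x+x)+(2+4))+((a+7)*(3+x))))*((((x+y)+(0*0))*x)+(((2*z)*(8*y))*((3+4)+(z+4)))))*1)
Step 1: at root: ((((((x+a)+0)+7)+(((x+x)+(2+4))+((a+7)*(3+x))))*((((x+y)+(0*0))*x)+(((2*z)*(8*y))*((3+4)+(z+4)))))*1) -> (((((x+a)+0)+7)+(((x+x)+(2+4))+((a+7)*(3+x))))*((((x+y)+(0*0))*x)+(((2*z)*(8*y))*((3+4)+(z+4))))); overall: ((((((x+a)+0)+7)+(((x+x)+(2+4))+((a+7)*(3+x))))*((((x+y)+(0*0))*x)+(((2*z)*(8*y))*((3+4)+(z+4)))))*1) -> (((((x+a)+0)+7)+(((x+x)+(2+4))+((a+7)*(3+x))))*((((x+y)+(0*0))*x)+(((2*z)*(8*y))*((3+4)+(z+4)))))
Step 2: at LLL: ((x+a)+0) -> (x+a); overall: (((((x+a)+0)+7)+(((x+x)+(2+4))+((a+7)*(3+x))))*((((x+y)+(0*0))*x)+(((2*z)*(8*y))*((3+4)+(z+4))))) -> ((((x+a)+7)+(((x+x)+(2+4))+((a+7)*(3+x))))*((((x+y)+(0*0))*x)+(((2*z)*(8*y))*((3+4)+(z+4)))))
Step 3: at LRLR: (2+4) -> 6; overall: ((((x+a)+7)+(((x+x)+(2+4))+((a+7)*(3+x))))*((((x+y)+(0*0))*x)+(((2*z)*(8*y))*((3+4)+(z+4))))) -> ((((x+a)+7)+(((x+x)+6)+((a+7)*(3+x))))*((((x+y)+(0*0))*x)+(((2*z)*(8*y))*((3+4)+(z+4)))))
Step 4: at RLLR: (0*0) -> 0; overall: ((((x+a)+7)+(((x+x)+6)+((a+7)*(3+x))))*((((x+y)+(0*0))*x)+(((2*z)*(8*y))*((3+4)+(z+4))))) -> ((((x+a)+7)+(((x+x)+6)+((a+7)*(3+x))))*((((x+y)+0)*x)+(((2*z)*(8*y))*((3+4)+(z+4)))))
Step 5: at RLL: ((x+y)+0) -> (x+y); overall: ((((x+a)+7)+(((x+x)+6)+((a+7)*(3+x))))*((((x+y)+0)*x)+(((2*z)*(8*y))*((3+4)+(z+4))))) -> ((((x+a)+7)+(((x+x)+6)+((a+7)*(3+x))))*(((x+y)*x)+(((2*z)*(8*y))*((3+4)+(z+4)))))
Step 6: at RRRL: (3+4) -> 7; overall: ((((x+a)+7)+(((x+x)+6)+((a+7)*(3+x))))*(((x+y)*x)+(((2*z)*(8*y))*((3+4)+(z+4))))) -> ((((x+a)+7)+(((x+x)+6)+((a+7)*(3+x))))*(((x+y)*x)+(((2*z)*(8*y))*(7+(z+4)))))
Fixed point: ((((x+a)+7)+(((x+x)+6)+((a+7)*(3+x))))*(((x+y)*x)+(((2*z)*(8*y))*(7+(z+4)))))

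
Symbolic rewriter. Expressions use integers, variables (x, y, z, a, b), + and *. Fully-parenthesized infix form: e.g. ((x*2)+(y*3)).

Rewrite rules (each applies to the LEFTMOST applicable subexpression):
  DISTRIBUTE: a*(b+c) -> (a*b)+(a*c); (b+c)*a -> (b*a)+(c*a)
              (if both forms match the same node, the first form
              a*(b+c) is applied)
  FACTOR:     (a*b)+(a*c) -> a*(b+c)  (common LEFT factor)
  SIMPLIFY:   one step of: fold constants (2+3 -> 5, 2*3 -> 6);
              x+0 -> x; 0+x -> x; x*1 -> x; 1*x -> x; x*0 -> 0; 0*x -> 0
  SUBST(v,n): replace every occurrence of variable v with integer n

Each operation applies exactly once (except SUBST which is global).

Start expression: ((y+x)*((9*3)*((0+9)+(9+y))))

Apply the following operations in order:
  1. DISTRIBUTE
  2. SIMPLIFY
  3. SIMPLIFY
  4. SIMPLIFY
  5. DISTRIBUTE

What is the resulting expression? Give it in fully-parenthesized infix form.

Start: ((y+x)*((9*3)*((0+9)+(9+y))))
Apply DISTRIBUTE at root (target: ((y+x)*((9*3)*((0+9)+(9+y))))): ((y+x)*((9*3)*((0+9)+(9+y)))) -> ((y*((9*3)*((0+9)+(9+y))))+(x*((9*3)*((0+9)+(9+y)))))
Apply SIMPLIFY at LRL (target: (9*3)): ((y*((9*3)*((0+9)+(9+y))))+(x*((9*3)*((0+9)+(9+y))))) -> ((y*(27*((0+9)+(9+y))))+(x*((9*3)*((0+9)+(9+y)))))
Apply SIMPLIFY at LRRL (target: (0+9)): ((y*(27*((0+9)+(9+y))))+(x*((9*3)*((0+9)+(9+y))))) -> ((y*(27*(9+(9+y))))+(x*((9*3)*((0+9)+(9+y)))))
Apply SIMPLIFY at RRL (target: (9*3)): ((y*(27*(9+(9+y))))+(x*((9*3)*((0+9)+(9+y))))) -> ((y*(27*(9+(9+y))))+(x*(27*((0+9)+(9+y)))))
Apply DISTRIBUTE at LR (target: (27*(9+(9+y)))): ((y*(27*(9+(9+y))))+(x*(27*((0+9)+(9+y))))) -> ((y*((27*9)+(27*(9+y))))+(x*(27*((0+9)+(9+y)))))

Answer: ((y*((27*9)+(27*(9+y))))+(x*(27*((0+9)+(9+y)))))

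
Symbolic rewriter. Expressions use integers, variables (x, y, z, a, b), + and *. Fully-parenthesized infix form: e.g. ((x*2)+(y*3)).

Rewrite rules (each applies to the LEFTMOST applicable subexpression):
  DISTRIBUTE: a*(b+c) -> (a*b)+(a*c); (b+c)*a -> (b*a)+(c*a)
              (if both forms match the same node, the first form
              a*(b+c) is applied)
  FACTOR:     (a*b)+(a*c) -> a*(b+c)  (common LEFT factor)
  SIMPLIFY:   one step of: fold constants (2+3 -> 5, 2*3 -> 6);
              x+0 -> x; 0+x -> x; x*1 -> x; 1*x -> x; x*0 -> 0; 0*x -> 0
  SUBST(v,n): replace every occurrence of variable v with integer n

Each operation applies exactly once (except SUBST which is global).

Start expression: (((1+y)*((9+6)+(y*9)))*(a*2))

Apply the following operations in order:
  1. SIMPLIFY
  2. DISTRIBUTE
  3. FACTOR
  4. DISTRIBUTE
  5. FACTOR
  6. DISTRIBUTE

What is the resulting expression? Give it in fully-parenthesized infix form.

Start: (((1+y)*((9+6)+(y*9)))*(a*2))
Apply SIMPLIFY at LRL (target: (9+6)): (((1+y)*((9+6)+(y*9)))*(a*2)) -> (((1+y)*(15+(y*9)))*(a*2))
Apply DISTRIBUTE at L (target: ((1+y)*(15+(y*9)))): (((1+y)*(15+(y*9)))*(a*2)) -> ((((1+y)*15)+((1+y)*(y*9)))*(a*2))
Apply FACTOR at L (target: (((1+y)*15)+((1+y)*(y*9)))): ((((1+y)*15)+((1+y)*(y*9)))*(a*2)) -> (((1+y)*(15+(y*9)))*(a*2))
Apply DISTRIBUTE at L (target: ((1+y)*(15+(y*9)))): (((1+y)*(15+(y*9)))*(a*2)) -> ((((1+y)*15)+((1+y)*(y*9)))*(a*2))
Apply FACTOR at L (target: (((1+y)*15)+((1+y)*(y*9)))): ((((1+y)*15)+((1+y)*(y*9)))*(a*2)) -> (((1+y)*(15+(y*9)))*(a*2))
Apply DISTRIBUTE at L (target: ((1+y)*(15+(y*9)))): (((1+y)*(15+(y*9)))*(a*2)) -> ((((1+y)*15)+((1+y)*(y*9)))*(a*2))

Answer: ((((1+y)*15)+((1+y)*(y*9)))*(a*2))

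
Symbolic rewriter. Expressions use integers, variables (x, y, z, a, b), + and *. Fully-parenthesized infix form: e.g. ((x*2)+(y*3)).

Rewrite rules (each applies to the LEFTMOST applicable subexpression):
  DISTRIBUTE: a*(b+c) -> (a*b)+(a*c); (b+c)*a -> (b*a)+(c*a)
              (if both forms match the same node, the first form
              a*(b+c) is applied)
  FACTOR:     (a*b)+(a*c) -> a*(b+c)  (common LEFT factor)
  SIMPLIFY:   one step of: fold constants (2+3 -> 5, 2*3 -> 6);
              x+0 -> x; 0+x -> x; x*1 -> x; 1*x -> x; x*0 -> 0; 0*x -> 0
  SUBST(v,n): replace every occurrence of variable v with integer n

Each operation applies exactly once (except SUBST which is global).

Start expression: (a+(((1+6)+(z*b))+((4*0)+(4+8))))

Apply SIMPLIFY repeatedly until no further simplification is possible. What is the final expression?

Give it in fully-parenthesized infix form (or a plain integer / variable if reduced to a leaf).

Answer: (a+((7+(z*b))+12))

Derivation:
Start: (a+(((1+6)+(z*b))+((4*0)+(4+8))))
Step 1: at RLL: (1+6) -> 7; overall: (a+(((1+6)+(z*b))+((4*0)+(4+8)))) -> (a+((7+(z*b))+((4*0)+(4+8))))
Step 2: at RRL: (4*0) -> 0; overall: (a+((7+(z*b))+((4*0)+(4+8)))) -> (a+((7+(z*b))+(0+(4+8))))
Step 3: at RR: (0+(4+8)) -> (4+8); overall: (a+((7+(z*b))+(0+(4+8)))) -> (a+((7+(z*b))+(4+8)))
Step 4: at RR: (4+8) -> 12; overall: (a+((7+(z*b))+(4+8))) -> (a+((7+(z*b))+12))
Fixed point: (a+((7+(z*b))+12))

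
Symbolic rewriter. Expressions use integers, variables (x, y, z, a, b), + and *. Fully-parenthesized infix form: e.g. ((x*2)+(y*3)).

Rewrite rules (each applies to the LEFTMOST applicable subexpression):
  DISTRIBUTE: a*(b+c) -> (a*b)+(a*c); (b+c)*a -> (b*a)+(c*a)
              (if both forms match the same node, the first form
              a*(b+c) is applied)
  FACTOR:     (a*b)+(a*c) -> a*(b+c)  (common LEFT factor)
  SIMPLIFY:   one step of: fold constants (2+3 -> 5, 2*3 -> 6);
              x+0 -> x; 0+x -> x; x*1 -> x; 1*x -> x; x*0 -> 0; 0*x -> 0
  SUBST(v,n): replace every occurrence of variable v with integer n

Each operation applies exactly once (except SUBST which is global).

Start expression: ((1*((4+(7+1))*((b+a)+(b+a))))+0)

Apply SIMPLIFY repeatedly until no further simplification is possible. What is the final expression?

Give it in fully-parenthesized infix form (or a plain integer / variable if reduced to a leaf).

Answer: (12*((b+a)+(b+a)))

Derivation:
Start: ((1*((4+(7+1))*((b+a)+(b+a))))+0)
Step 1: at root: ((1*((4+(7+1))*((b+a)+(b+a))))+0) -> (1*((4+(7+1))*((b+a)+(b+a)))); overall: ((1*((4+(7+1))*((b+a)+(b+a))))+0) -> (1*((4+(7+1))*((b+a)+(b+a))))
Step 2: at root: (1*((4+(7+1))*((b+a)+(b+a)))) -> ((4+(7+1))*((b+a)+(b+a))); overall: (1*((4+(7+1))*((b+a)+(b+a)))) -> ((4+(7+1))*((b+a)+(b+a)))
Step 3: at LR: (7+1) -> 8; overall: ((4+(7+1))*((b+a)+(b+a))) -> ((4+8)*((b+a)+(b+a)))
Step 4: at L: (4+8) -> 12; overall: ((4+8)*((b+a)+(b+a))) -> (12*((b+a)+(b+a)))
Fixed point: (12*((b+a)+(b+a)))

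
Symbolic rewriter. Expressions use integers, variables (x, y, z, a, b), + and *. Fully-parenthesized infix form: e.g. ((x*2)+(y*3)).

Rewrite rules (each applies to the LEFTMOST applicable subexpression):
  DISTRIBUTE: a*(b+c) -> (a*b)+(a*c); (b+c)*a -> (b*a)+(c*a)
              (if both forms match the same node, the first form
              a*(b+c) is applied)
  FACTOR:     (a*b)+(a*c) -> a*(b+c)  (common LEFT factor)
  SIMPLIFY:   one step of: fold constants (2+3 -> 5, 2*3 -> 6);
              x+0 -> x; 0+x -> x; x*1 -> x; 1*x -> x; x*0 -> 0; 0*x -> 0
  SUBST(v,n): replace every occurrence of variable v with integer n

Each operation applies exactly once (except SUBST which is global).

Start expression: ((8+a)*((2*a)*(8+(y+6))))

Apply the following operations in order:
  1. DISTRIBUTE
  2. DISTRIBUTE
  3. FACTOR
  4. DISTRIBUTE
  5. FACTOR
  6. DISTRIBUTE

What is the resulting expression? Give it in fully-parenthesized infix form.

Answer: ((8*(((2*a)*8)+((2*a)*(y+6))))+(a*((2*a)*(8+(y+6)))))

Derivation:
Start: ((8+a)*((2*a)*(8+(y+6))))
Apply DISTRIBUTE at root (target: ((8+a)*((2*a)*(8+(y+6))))): ((8+a)*((2*a)*(8+(y+6)))) -> ((8*((2*a)*(8+(y+6))))+(a*((2*a)*(8+(y+6)))))
Apply DISTRIBUTE at LR (target: ((2*a)*(8+(y+6)))): ((8*((2*a)*(8+(y+6))))+(a*((2*a)*(8+(y+6))))) -> ((8*(((2*a)*8)+((2*a)*(y+6))))+(a*((2*a)*(8+(y+6)))))
Apply FACTOR at LR (target: (((2*a)*8)+((2*a)*(y+6)))): ((8*(((2*a)*8)+((2*a)*(y+6))))+(a*((2*a)*(8+(y+6))))) -> ((8*((2*a)*(8+(y+6))))+(a*((2*a)*(8+(y+6)))))
Apply DISTRIBUTE at LR (target: ((2*a)*(8+(y+6)))): ((8*((2*a)*(8+(y+6))))+(a*((2*a)*(8+(y+6))))) -> ((8*(((2*a)*8)+((2*a)*(y+6))))+(a*((2*a)*(8+(y+6)))))
Apply FACTOR at LR (target: (((2*a)*8)+((2*a)*(y+6)))): ((8*(((2*a)*8)+((2*a)*(y+6))))+(a*((2*a)*(8+(y+6))))) -> ((8*((2*a)*(8+(y+6))))+(a*((2*a)*(8+(y+6)))))
Apply DISTRIBUTE at LR (target: ((2*a)*(8+(y+6)))): ((8*((2*a)*(8+(y+6))))+(a*((2*a)*(8+(y+6))))) -> ((8*(((2*a)*8)+((2*a)*(y+6))))+(a*((2*a)*(8+(y+6)))))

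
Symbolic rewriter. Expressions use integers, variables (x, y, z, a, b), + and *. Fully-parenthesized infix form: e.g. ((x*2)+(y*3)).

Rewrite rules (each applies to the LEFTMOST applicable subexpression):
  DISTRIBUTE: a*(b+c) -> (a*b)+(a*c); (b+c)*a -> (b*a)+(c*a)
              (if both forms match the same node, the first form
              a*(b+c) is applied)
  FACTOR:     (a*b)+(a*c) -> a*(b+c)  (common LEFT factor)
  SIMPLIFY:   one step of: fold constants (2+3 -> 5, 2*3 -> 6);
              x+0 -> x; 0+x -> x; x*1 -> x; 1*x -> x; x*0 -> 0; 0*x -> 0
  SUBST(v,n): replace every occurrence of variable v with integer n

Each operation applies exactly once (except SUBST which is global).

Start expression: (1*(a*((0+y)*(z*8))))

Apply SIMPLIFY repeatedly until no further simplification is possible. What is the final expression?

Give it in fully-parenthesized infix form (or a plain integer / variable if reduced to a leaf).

Start: (1*(a*((0+y)*(z*8))))
Step 1: at root: (1*(a*((0+y)*(z*8)))) -> (a*((0+y)*(z*8))); overall: (1*(a*((0+y)*(z*8)))) -> (a*((0+y)*(z*8)))
Step 2: at RL: (0+y) -> y; overall: (a*((0+y)*(z*8))) -> (a*(y*(z*8)))
Fixed point: (a*(y*(z*8)))

Answer: (a*(y*(z*8)))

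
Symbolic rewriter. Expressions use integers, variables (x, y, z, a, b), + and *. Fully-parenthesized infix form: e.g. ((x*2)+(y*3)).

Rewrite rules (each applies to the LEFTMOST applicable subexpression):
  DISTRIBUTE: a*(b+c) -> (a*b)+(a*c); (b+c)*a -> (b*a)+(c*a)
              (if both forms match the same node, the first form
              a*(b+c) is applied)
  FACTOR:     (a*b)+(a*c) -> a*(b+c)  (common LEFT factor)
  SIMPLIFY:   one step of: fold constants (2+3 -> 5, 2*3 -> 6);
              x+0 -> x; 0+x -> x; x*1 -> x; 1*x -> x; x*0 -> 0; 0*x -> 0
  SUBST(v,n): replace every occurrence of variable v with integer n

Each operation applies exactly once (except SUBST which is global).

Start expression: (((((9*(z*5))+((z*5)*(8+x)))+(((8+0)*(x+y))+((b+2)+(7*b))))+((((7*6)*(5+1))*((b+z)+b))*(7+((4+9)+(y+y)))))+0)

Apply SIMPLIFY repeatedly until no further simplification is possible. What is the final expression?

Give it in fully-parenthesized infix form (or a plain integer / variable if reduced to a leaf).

Start: (((((9*(z*5))+((z*5)*(8+x)))+(((8+0)*(x+y))+((b+2)+(7*b))))+((((7*6)*(5+1))*((b+z)+b))*(7+((4+9)+(y+y)))))+0)
Step 1: at root: (((((9*(z*5))+((z*5)*(8+x)))+(((8+0)*(x+y))+((b+2)+(7*b))))+((((7*6)*(5+1))*((b+z)+b))*(7+((4+9)+(y+y)))))+0) -> ((((9*(z*5))+((z*5)*(8+x)))+(((8+0)*(x+y))+((b+2)+(7*b))))+((((7*6)*(5+1))*((b+z)+b))*(7+((4+9)+(y+y))))); overall: (((((9*(z*5))+((z*5)*(8+x)))+(((8+0)*(x+y))+((b+2)+(7*b))))+((((7*6)*(5+1))*((b+z)+b))*(7+((4+9)+(y+y)))))+0) -> ((((9*(z*5))+((z*5)*(8+x)))+(((8+0)*(x+y))+((b+2)+(7*b))))+((((7*6)*(5+1))*((b+z)+b))*(7+((4+9)+(y+y)))))
Step 2: at LRLL: (8+0) -> 8; overall: ((((9*(z*5))+((z*5)*(8+x)))+(((8+0)*(x+y))+((b+2)+(7*b))))+((((7*6)*(5+1))*((b+z)+b))*(7+((4+9)+(y+y))))) -> ((((9*(z*5))+((z*5)*(8+x)))+((8*(x+y))+((b+2)+(7*b))))+((((7*6)*(5+1))*((b+z)+b))*(7+((4+9)+(y+y)))))
Step 3: at RLLL: (7*6) -> 42; overall: ((((9*(z*5))+((z*5)*(8+x)))+((8*(x+y))+((b+2)+(7*b))))+((((7*6)*(5+1))*((b+z)+b))*(7+((4+9)+(y+y))))) -> ((((9*(z*5))+((z*5)*(8+x)))+((8*(x+y))+((b+2)+(7*b))))+(((42*(5+1))*((b+z)+b))*(7+((4+9)+(y+y)))))
Step 4: at RLLR: (5+1) -> 6; overall: ((((9*(z*5))+((z*5)*(8+x)))+((8*(x+y))+((b+2)+(7*b))))+(((42*(5+1))*((b+z)+b))*(7+((4+9)+(y+y))))) -> ((((9*(z*5))+((z*5)*(8+x)))+((8*(x+y))+((b+2)+(7*b))))+(((42*6)*((b+z)+b))*(7+((4+9)+(y+y)))))
Step 5: at RLL: (42*6) -> 252; overall: ((((9*(z*5))+((z*5)*(8+x)))+((8*(x+y))+((b+2)+(7*b))))+(((42*6)*((b+z)+b))*(7+((4+9)+(y+y))))) -> ((((9*(z*5))+((z*5)*(8+x)))+((8*(x+y))+((b+2)+(7*b))))+((252*((b+z)+b))*(7+((4+9)+(y+y)))))
Step 6: at RRRL: (4+9) -> 13; overall: ((((9*(z*5))+((z*5)*(8+x)))+((8*(x+y))+((b+2)+(7*b))))+((252*((b+z)+b))*(7+((4+9)+(y+y))))) -> ((((9*(z*5))+((z*5)*(8+x)))+((8*(x+y))+((b+2)+(7*b))))+((252*((b+z)+b))*(7+(13+(y+y)))))
Fixed point: ((((9*(z*5))+((z*5)*(8+x)))+((8*(x+y))+((b+2)+(7*b))))+((252*((b+z)+b))*(7+(13+(y+y)))))

Answer: ((((9*(z*5))+((z*5)*(8+x)))+((8*(x+y))+((b+2)+(7*b))))+((252*((b+z)+b))*(7+(13+(y+y)))))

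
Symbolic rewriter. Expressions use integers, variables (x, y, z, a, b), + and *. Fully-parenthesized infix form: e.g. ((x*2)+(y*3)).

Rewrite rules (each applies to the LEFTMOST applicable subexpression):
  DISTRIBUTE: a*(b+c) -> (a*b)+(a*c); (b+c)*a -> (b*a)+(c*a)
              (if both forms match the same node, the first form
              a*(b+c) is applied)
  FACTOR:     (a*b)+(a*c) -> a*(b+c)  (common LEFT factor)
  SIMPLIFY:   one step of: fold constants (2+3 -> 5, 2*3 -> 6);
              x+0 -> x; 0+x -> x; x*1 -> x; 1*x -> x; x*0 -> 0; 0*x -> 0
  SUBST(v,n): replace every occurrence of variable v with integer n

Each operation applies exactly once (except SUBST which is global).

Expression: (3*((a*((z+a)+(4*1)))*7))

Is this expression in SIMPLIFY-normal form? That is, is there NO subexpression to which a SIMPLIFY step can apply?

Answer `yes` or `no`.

Answer: no

Derivation:
Expression: (3*((a*((z+a)+(4*1)))*7))
Scanning for simplifiable subexpressions (pre-order)...
  at root: (3*((a*((z+a)+(4*1)))*7)) (not simplifiable)
  at R: ((a*((z+a)+(4*1)))*7) (not simplifiable)
  at RL: (a*((z+a)+(4*1))) (not simplifiable)
  at RLR: ((z+a)+(4*1)) (not simplifiable)
  at RLRL: (z+a) (not simplifiable)
  at RLRR: (4*1) (SIMPLIFIABLE)
Found simplifiable subexpr at path RLRR: (4*1)
One SIMPLIFY step would give: (3*((a*((z+a)+4))*7))
-> NOT in normal form.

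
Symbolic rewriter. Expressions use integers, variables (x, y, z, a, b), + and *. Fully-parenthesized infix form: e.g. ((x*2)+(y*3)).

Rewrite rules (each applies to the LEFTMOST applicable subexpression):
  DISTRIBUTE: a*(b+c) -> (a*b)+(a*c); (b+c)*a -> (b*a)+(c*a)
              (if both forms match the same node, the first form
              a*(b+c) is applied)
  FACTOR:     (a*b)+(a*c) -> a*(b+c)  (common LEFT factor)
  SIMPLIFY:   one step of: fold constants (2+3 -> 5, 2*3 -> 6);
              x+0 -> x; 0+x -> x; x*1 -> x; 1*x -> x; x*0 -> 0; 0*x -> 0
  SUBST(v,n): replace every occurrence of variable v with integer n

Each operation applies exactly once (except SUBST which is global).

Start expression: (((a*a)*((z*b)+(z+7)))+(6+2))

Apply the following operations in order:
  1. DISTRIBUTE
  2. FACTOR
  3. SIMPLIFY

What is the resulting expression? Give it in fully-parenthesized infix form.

Start: (((a*a)*((z*b)+(z+7)))+(6+2))
Apply DISTRIBUTE at L (target: ((a*a)*((z*b)+(z+7)))): (((a*a)*((z*b)+(z+7)))+(6+2)) -> ((((a*a)*(z*b))+((a*a)*(z+7)))+(6+2))
Apply FACTOR at L (target: (((a*a)*(z*b))+((a*a)*(z+7)))): ((((a*a)*(z*b))+((a*a)*(z+7)))+(6+2)) -> (((a*a)*((z*b)+(z+7)))+(6+2))
Apply SIMPLIFY at R (target: (6+2)): (((a*a)*((z*b)+(z+7)))+(6+2)) -> (((a*a)*((z*b)+(z+7)))+8)

Answer: (((a*a)*((z*b)+(z+7)))+8)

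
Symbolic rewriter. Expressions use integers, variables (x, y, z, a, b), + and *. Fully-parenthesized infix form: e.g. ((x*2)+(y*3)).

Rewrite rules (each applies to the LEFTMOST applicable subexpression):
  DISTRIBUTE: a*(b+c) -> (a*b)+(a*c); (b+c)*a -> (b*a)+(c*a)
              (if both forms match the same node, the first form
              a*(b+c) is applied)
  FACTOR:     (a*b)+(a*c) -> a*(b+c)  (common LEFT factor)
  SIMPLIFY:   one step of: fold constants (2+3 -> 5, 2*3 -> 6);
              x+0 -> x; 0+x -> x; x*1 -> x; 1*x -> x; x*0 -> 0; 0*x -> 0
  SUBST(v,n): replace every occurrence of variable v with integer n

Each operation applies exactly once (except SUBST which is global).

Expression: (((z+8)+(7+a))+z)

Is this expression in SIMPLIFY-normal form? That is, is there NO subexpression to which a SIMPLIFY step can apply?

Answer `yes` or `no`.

Answer: yes

Derivation:
Expression: (((z+8)+(7+a))+z)
Scanning for simplifiable subexpressions (pre-order)...
  at root: (((z+8)+(7+a))+z) (not simplifiable)
  at L: ((z+8)+(7+a)) (not simplifiable)
  at LL: (z+8) (not simplifiable)
  at LR: (7+a) (not simplifiable)
Result: no simplifiable subexpression found -> normal form.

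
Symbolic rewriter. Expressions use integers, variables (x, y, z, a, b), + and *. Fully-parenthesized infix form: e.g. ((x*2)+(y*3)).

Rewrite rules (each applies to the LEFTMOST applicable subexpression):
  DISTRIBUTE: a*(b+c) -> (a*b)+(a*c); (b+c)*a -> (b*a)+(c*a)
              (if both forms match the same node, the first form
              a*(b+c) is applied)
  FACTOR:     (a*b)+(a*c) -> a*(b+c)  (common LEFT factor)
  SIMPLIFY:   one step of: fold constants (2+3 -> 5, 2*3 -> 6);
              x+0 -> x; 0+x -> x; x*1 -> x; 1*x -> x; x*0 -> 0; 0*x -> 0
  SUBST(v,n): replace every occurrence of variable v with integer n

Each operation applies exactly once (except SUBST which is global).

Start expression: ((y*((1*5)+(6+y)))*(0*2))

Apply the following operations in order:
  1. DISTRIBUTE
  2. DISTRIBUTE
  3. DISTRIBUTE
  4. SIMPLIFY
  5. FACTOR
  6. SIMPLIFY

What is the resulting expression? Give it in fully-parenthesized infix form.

Start: ((y*((1*5)+(6+y)))*(0*2))
Apply DISTRIBUTE at L (target: (y*((1*5)+(6+y)))): ((y*((1*5)+(6+y)))*(0*2)) -> (((y*(1*5))+(y*(6+y)))*(0*2))
Apply DISTRIBUTE at root (target: (((y*(1*5))+(y*(6+y)))*(0*2))): (((y*(1*5))+(y*(6+y)))*(0*2)) -> (((y*(1*5))*(0*2))+((y*(6+y))*(0*2)))
Apply DISTRIBUTE at RL (target: (y*(6+y))): (((y*(1*5))*(0*2))+((y*(6+y))*(0*2))) -> (((y*(1*5))*(0*2))+(((y*6)+(y*y))*(0*2)))
Apply SIMPLIFY at LLR (target: (1*5)): (((y*(1*5))*(0*2))+(((y*6)+(y*y))*(0*2))) -> (((y*5)*(0*2))+(((y*6)+(y*y))*(0*2)))
Apply FACTOR at RL (target: ((y*6)+(y*y))): (((y*5)*(0*2))+(((y*6)+(y*y))*(0*2))) -> (((y*5)*(0*2))+((y*(6+y))*(0*2)))
Apply SIMPLIFY at LR (target: (0*2)): (((y*5)*(0*2))+((y*(6+y))*(0*2))) -> (((y*5)*0)+((y*(6+y))*(0*2)))

Answer: (((y*5)*0)+((y*(6+y))*(0*2)))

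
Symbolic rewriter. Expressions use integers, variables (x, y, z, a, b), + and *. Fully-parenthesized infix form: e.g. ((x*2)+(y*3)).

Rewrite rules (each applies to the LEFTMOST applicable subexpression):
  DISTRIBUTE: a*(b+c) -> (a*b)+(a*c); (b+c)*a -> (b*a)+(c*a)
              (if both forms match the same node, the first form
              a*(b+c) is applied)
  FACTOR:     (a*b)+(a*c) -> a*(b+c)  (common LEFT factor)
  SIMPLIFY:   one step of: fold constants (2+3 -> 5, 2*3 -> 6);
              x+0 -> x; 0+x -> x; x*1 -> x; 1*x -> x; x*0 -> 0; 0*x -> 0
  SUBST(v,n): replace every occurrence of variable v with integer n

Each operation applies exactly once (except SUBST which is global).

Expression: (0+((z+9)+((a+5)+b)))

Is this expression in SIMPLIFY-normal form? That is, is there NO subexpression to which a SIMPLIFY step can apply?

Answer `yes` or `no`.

Answer: no

Derivation:
Expression: (0+((z+9)+((a+5)+b)))
Scanning for simplifiable subexpressions (pre-order)...
  at root: (0+((z+9)+((a+5)+b))) (SIMPLIFIABLE)
  at R: ((z+9)+((a+5)+b)) (not simplifiable)
  at RL: (z+9) (not simplifiable)
  at RR: ((a+5)+b) (not simplifiable)
  at RRL: (a+5) (not simplifiable)
Found simplifiable subexpr at path root: (0+((z+9)+((a+5)+b)))
One SIMPLIFY step would give: ((z+9)+((a+5)+b))
-> NOT in normal form.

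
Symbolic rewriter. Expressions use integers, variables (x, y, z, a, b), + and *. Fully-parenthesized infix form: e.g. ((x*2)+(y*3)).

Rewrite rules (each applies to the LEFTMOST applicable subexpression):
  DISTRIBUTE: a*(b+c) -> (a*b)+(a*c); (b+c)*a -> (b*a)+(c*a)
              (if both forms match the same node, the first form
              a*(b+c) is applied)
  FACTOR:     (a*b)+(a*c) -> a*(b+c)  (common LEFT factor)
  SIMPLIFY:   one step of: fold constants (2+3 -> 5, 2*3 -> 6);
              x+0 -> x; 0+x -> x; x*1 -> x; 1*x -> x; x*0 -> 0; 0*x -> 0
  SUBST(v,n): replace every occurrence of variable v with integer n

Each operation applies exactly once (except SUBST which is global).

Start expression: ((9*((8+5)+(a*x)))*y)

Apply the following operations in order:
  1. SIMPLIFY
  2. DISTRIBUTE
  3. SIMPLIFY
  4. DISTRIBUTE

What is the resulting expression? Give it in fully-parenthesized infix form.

Start: ((9*((8+5)+(a*x)))*y)
Apply SIMPLIFY at LRL (target: (8+5)): ((9*((8+5)+(a*x)))*y) -> ((9*(13+(a*x)))*y)
Apply DISTRIBUTE at L (target: (9*(13+(a*x)))): ((9*(13+(a*x)))*y) -> (((9*13)+(9*(a*x)))*y)
Apply SIMPLIFY at LL (target: (9*13)): (((9*13)+(9*(a*x)))*y) -> ((117+(9*(a*x)))*y)
Apply DISTRIBUTE at root (target: ((117+(9*(a*x)))*y)): ((117+(9*(a*x)))*y) -> ((117*y)+((9*(a*x))*y))

Answer: ((117*y)+((9*(a*x))*y))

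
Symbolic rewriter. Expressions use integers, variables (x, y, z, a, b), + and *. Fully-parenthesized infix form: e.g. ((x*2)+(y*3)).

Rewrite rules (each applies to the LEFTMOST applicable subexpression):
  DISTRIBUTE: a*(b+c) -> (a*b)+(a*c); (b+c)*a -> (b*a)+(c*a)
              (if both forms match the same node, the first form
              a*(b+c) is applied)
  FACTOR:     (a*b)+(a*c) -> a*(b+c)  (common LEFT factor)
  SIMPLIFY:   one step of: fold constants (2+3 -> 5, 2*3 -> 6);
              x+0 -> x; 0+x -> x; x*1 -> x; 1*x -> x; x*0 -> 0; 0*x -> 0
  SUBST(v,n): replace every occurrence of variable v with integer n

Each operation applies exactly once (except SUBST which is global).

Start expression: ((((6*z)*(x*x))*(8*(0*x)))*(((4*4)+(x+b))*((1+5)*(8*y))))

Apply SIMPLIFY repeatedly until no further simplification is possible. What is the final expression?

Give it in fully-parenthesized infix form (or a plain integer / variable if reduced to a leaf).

Answer: 0

Derivation:
Start: ((((6*z)*(x*x))*(8*(0*x)))*(((4*4)+(x+b))*((1+5)*(8*y))))
Step 1: at LRR: (0*x) -> 0; overall: ((((6*z)*(x*x))*(8*(0*x)))*(((4*4)+(x+b))*((1+5)*(8*y)))) -> ((((6*z)*(x*x))*(8*0))*(((4*4)+(x+b))*((1+5)*(8*y))))
Step 2: at LR: (8*0) -> 0; overall: ((((6*z)*(x*x))*(8*0))*(((4*4)+(x+b))*((1+5)*(8*y)))) -> ((((6*z)*(x*x))*0)*(((4*4)+(x+b))*((1+5)*(8*y))))
Step 3: at L: (((6*z)*(x*x))*0) -> 0; overall: ((((6*z)*(x*x))*0)*(((4*4)+(x+b))*((1+5)*(8*y)))) -> (0*(((4*4)+(x+b))*((1+5)*(8*y))))
Step 4: at root: (0*(((4*4)+(x+b))*((1+5)*(8*y)))) -> 0; overall: (0*(((4*4)+(x+b))*((1+5)*(8*y)))) -> 0
Fixed point: 0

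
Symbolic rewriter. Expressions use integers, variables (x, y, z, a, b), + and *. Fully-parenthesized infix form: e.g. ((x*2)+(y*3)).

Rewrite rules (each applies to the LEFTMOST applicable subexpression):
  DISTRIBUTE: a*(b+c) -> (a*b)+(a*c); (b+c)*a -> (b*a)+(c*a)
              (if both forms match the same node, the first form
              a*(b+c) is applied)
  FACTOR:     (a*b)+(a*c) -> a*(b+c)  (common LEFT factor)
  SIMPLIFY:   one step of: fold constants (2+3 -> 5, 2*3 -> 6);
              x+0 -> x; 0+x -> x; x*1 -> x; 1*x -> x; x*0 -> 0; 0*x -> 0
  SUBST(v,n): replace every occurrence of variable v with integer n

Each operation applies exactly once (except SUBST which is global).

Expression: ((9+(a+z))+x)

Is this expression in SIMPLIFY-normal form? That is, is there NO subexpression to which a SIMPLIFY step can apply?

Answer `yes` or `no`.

Expression: ((9+(a+z))+x)
Scanning for simplifiable subexpressions (pre-order)...
  at root: ((9+(a+z))+x) (not simplifiable)
  at L: (9+(a+z)) (not simplifiable)
  at LR: (a+z) (not simplifiable)
Result: no simplifiable subexpression found -> normal form.

Answer: yes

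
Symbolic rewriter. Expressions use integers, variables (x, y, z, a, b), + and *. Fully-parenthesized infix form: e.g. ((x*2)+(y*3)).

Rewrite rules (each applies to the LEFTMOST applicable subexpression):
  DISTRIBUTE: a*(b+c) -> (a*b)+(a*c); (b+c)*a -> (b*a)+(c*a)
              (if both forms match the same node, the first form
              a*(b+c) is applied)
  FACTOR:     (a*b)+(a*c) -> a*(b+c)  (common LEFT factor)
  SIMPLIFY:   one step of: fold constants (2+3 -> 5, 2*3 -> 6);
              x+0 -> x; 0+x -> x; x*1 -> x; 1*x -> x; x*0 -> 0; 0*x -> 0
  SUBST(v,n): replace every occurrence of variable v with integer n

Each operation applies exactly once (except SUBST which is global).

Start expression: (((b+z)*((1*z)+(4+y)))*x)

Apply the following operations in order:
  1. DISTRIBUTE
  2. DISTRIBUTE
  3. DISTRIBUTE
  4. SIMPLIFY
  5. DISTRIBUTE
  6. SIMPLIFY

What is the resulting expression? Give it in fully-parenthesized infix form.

Answer: ((((b*z)*x)+((z*z)*x))+(((b+z)*(4+y))*x))

Derivation:
Start: (((b+z)*((1*z)+(4+y)))*x)
Apply DISTRIBUTE at L (target: ((b+z)*((1*z)+(4+y)))): (((b+z)*((1*z)+(4+y)))*x) -> ((((b+z)*(1*z))+((b+z)*(4+y)))*x)
Apply DISTRIBUTE at root (target: ((((b+z)*(1*z))+((b+z)*(4+y)))*x)): ((((b+z)*(1*z))+((b+z)*(4+y)))*x) -> ((((b+z)*(1*z))*x)+(((b+z)*(4+y))*x))
Apply DISTRIBUTE at LL (target: ((b+z)*(1*z))): ((((b+z)*(1*z))*x)+(((b+z)*(4+y))*x)) -> ((((b*(1*z))+(z*(1*z)))*x)+(((b+z)*(4+y))*x))
Apply SIMPLIFY at LLLR (target: (1*z)): ((((b*(1*z))+(z*(1*z)))*x)+(((b+z)*(4+y))*x)) -> ((((b*z)+(z*(1*z)))*x)+(((b+z)*(4+y))*x))
Apply DISTRIBUTE at L (target: (((b*z)+(z*(1*z)))*x)): ((((b*z)+(z*(1*z)))*x)+(((b+z)*(4+y))*x)) -> ((((b*z)*x)+((z*(1*z))*x))+(((b+z)*(4+y))*x))
Apply SIMPLIFY at LRLR (target: (1*z)): ((((b*z)*x)+((z*(1*z))*x))+(((b+z)*(4+y))*x)) -> ((((b*z)*x)+((z*z)*x))+(((b+z)*(4+y))*x))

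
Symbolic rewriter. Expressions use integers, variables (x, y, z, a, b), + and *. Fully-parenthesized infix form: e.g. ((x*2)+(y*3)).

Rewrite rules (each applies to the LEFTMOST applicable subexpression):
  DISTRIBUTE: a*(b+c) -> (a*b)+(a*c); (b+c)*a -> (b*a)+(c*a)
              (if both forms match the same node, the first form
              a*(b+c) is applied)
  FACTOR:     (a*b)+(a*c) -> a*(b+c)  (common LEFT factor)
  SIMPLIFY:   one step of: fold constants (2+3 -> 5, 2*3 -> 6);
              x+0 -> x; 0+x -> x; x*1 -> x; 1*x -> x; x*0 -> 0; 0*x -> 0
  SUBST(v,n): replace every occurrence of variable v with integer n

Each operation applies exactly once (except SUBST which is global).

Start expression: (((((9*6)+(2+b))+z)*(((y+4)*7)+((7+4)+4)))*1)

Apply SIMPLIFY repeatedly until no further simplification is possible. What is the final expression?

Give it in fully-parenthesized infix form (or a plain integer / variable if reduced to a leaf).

Answer: (((54+(2+b))+z)*(((y+4)*7)+15))

Derivation:
Start: (((((9*6)+(2+b))+z)*(((y+4)*7)+((7+4)+4)))*1)
Step 1: at root: (((((9*6)+(2+b))+z)*(((y+4)*7)+((7+4)+4)))*1) -> ((((9*6)+(2+b))+z)*(((y+4)*7)+((7+4)+4))); overall: (((((9*6)+(2+b))+z)*(((y+4)*7)+((7+4)+4)))*1) -> ((((9*6)+(2+b))+z)*(((y+4)*7)+((7+4)+4)))
Step 2: at LLL: (9*6) -> 54; overall: ((((9*6)+(2+b))+z)*(((y+4)*7)+((7+4)+4))) -> (((54+(2+b))+z)*(((y+4)*7)+((7+4)+4)))
Step 3: at RRL: (7+4) -> 11; overall: (((54+(2+b))+z)*(((y+4)*7)+((7+4)+4))) -> (((54+(2+b))+z)*(((y+4)*7)+(11+4)))
Step 4: at RR: (11+4) -> 15; overall: (((54+(2+b))+z)*(((y+4)*7)+(11+4))) -> (((54+(2+b))+z)*(((y+4)*7)+15))
Fixed point: (((54+(2+b))+z)*(((y+4)*7)+15))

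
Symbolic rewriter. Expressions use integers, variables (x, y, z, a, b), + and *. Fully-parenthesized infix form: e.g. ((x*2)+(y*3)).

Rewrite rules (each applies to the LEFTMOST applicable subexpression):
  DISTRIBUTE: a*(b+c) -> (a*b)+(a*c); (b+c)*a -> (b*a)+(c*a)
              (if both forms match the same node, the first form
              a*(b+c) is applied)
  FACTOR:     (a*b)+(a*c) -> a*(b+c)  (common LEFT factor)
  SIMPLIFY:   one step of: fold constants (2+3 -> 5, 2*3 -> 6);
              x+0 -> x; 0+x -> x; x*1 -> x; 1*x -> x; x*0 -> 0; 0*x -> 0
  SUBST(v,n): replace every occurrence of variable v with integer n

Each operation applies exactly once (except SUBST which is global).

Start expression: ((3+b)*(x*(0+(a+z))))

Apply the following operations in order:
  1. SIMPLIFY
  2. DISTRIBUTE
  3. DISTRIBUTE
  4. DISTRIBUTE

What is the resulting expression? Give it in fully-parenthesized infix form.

Start: ((3+b)*(x*(0+(a+z))))
Apply SIMPLIFY at RR (target: (0+(a+z))): ((3+b)*(x*(0+(a+z)))) -> ((3+b)*(x*(a+z)))
Apply DISTRIBUTE at root (target: ((3+b)*(x*(a+z)))): ((3+b)*(x*(a+z))) -> ((3*(x*(a+z)))+(b*(x*(a+z))))
Apply DISTRIBUTE at LR (target: (x*(a+z))): ((3*(x*(a+z)))+(b*(x*(a+z)))) -> ((3*((x*a)+(x*z)))+(b*(x*(a+z))))
Apply DISTRIBUTE at L (target: (3*((x*a)+(x*z)))): ((3*((x*a)+(x*z)))+(b*(x*(a+z)))) -> (((3*(x*a))+(3*(x*z)))+(b*(x*(a+z))))

Answer: (((3*(x*a))+(3*(x*z)))+(b*(x*(a+z))))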